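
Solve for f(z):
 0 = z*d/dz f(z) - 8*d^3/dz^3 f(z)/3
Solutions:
 f(z) = C1 + Integral(C2*airyai(3^(1/3)*z/2) + C3*airybi(3^(1/3)*z/2), z)


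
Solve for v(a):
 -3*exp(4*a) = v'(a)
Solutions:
 v(a) = C1 - 3*exp(4*a)/4


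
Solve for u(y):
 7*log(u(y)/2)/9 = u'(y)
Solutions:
 9*Integral(1/(-log(_y) + log(2)), (_y, u(y)))/7 = C1 - y


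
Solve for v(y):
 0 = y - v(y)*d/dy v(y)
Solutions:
 v(y) = -sqrt(C1 + y^2)
 v(y) = sqrt(C1 + y^2)


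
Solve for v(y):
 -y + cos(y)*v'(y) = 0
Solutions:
 v(y) = C1 + Integral(y/cos(y), y)


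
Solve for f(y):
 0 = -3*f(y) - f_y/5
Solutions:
 f(y) = C1*exp(-15*y)


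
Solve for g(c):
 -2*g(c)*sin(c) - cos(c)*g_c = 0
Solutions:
 g(c) = C1*cos(c)^2


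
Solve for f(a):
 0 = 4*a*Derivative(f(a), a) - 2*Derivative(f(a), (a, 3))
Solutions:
 f(a) = C1 + Integral(C2*airyai(2^(1/3)*a) + C3*airybi(2^(1/3)*a), a)


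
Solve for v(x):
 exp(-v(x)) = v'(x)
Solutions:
 v(x) = log(C1 + x)


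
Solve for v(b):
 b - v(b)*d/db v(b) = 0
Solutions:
 v(b) = -sqrt(C1 + b^2)
 v(b) = sqrt(C1 + b^2)


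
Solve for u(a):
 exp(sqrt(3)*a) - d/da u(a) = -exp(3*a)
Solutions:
 u(a) = C1 + exp(3*a)/3 + sqrt(3)*exp(sqrt(3)*a)/3


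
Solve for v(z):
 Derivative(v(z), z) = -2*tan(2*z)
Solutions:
 v(z) = C1 + log(cos(2*z))


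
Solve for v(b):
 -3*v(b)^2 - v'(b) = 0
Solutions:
 v(b) = 1/(C1 + 3*b)


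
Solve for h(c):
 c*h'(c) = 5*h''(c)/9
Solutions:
 h(c) = C1 + C2*erfi(3*sqrt(10)*c/10)


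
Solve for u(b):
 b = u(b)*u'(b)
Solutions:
 u(b) = -sqrt(C1 + b^2)
 u(b) = sqrt(C1 + b^2)


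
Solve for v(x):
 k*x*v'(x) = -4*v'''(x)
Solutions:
 v(x) = C1 + Integral(C2*airyai(2^(1/3)*x*(-k)^(1/3)/2) + C3*airybi(2^(1/3)*x*(-k)^(1/3)/2), x)


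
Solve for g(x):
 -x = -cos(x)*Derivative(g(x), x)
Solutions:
 g(x) = C1 + Integral(x/cos(x), x)


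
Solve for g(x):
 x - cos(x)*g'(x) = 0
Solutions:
 g(x) = C1 + Integral(x/cos(x), x)


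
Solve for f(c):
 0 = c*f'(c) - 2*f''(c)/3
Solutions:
 f(c) = C1 + C2*erfi(sqrt(3)*c/2)


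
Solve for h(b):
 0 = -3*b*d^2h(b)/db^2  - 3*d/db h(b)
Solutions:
 h(b) = C1 + C2*log(b)


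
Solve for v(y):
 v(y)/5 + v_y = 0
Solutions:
 v(y) = C1*exp(-y/5)


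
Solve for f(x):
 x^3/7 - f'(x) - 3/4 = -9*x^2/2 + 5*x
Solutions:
 f(x) = C1 + x^4/28 + 3*x^3/2 - 5*x^2/2 - 3*x/4


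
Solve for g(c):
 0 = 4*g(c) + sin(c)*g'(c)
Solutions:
 g(c) = C1*(cos(c)^2 + 2*cos(c) + 1)/(cos(c)^2 - 2*cos(c) + 1)


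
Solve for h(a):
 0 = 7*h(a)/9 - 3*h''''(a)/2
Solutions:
 h(a) = C1*exp(-42^(1/4)*a/3) + C2*exp(42^(1/4)*a/3) + C3*sin(42^(1/4)*a/3) + C4*cos(42^(1/4)*a/3)


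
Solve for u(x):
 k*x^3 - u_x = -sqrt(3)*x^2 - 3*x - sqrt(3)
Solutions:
 u(x) = C1 + k*x^4/4 + sqrt(3)*x^3/3 + 3*x^2/2 + sqrt(3)*x


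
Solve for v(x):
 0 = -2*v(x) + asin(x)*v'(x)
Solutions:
 v(x) = C1*exp(2*Integral(1/asin(x), x))


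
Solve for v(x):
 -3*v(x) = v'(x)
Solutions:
 v(x) = C1*exp(-3*x)


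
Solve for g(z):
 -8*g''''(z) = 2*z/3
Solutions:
 g(z) = C1 + C2*z + C3*z^2 + C4*z^3 - z^5/1440


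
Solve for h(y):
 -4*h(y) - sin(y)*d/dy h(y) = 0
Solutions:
 h(y) = C1*(cos(y)^2 + 2*cos(y) + 1)/(cos(y)^2 - 2*cos(y) + 1)


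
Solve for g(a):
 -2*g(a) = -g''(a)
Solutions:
 g(a) = C1*exp(-sqrt(2)*a) + C2*exp(sqrt(2)*a)


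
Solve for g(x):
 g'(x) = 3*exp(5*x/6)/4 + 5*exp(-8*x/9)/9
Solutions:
 g(x) = C1 + 9*exp(5*x/6)/10 - 5*exp(-8*x/9)/8


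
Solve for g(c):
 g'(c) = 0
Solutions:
 g(c) = C1


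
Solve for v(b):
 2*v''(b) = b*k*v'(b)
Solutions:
 v(b) = Piecewise((-sqrt(pi)*C1*erf(b*sqrt(-k)/2)/sqrt(-k) - C2, (k > 0) | (k < 0)), (-C1*b - C2, True))


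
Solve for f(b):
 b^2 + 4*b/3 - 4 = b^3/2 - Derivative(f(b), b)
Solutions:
 f(b) = C1 + b^4/8 - b^3/3 - 2*b^2/3 + 4*b


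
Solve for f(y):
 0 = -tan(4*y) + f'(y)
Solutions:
 f(y) = C1 - log(cos(4*y))/4


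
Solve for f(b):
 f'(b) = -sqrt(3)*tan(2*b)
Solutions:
 f(b) = C1 + sqrt(3)*log(cos(2*b))/2


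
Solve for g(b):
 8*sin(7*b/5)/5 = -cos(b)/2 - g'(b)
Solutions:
 g(b) = C1 - sin(b)/2 + 8*cos(7*b/5)/7


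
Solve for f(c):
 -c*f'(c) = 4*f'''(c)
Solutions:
 f(c) = C1 + Integral(C2*airyai(-2^(1/3)*c/2) + C3*airybi(-2^(1/3)*c/2), c)


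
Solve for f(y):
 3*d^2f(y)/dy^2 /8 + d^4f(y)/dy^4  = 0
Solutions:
 f(y) = C1 + C2*y + C3*sin(sqrt(6)*y/4) + C4*cos(sqrt(6)*y/4)


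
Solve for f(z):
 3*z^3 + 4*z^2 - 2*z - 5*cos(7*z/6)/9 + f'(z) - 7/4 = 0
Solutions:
 f(z) = C1 - 3*z^4/4 - 4*z^3/3 + z^2 + 7*z/4 + 10*sin(7*z/6)/21


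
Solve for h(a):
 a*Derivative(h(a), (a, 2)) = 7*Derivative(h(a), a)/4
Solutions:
 h(a) = C1 + C2*a^(11/4)


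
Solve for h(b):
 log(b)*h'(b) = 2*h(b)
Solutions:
 h(b) = C1*exp(2*li(b))


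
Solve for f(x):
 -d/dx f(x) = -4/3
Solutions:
 f(x) = C1 + 4*x/3


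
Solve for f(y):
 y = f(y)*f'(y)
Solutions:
 f(y) = -sqrt(C1 + y^2)
 f(y) = sqrt(C1 + y^2)


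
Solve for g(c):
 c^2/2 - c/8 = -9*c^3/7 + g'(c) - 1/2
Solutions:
 g(c) = C1 + 9*c^4/28 + c^3/6 - c^2/16 + c/2


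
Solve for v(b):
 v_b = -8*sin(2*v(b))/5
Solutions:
 8*b/5 + log(cos(2*v(b)) - 1)/4 - log(cos(2*v(b)) + 1)/4 = C1


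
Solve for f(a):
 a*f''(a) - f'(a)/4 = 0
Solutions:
 f(a) = C1 + C2*a^(5/4)


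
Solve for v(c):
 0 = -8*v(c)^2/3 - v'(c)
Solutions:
 v(c) = 3/(C1 + 8*c)


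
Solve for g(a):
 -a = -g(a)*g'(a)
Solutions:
 g(a) = -sqrt(C1 + a^2)
 g(a) = sqrt(C1 + a^2)


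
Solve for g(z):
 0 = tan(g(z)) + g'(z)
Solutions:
 g(z) = pi - asin(C1*exp(-z))
 g(z) = asin(C1*exp(-z))


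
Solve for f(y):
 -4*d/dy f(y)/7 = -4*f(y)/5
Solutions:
 f(y) = C1*exp(7*y/5)


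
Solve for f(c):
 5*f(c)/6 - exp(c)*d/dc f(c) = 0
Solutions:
 f(c) = C1*exp(-5*exp(-c)/6)


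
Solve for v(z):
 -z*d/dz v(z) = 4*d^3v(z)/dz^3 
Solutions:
 v(z) = C1 + Integral(C2*airyai(-2^(1/3)*z/2) + C3*airybi(-2^(1/3)*z/2), z)


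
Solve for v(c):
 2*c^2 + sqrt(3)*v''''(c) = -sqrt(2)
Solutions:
 v(c) = C1 + C2*c + C3*c^2 + C4*c^3 - sqrt(3)*c^6/540 - sqrt(6)*c^4/72


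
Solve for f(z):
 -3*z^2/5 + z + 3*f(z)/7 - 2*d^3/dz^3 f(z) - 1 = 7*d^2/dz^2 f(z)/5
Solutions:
 f(z) = C1*exp(-z*(343*7^(1/3)/(180*sqrt(9655) + 17849)^(1/3) + 98 + 7^(2/3)*(180*sqrt(9655) + 17849)^(1/3))/420)*sin(sqrt(3)*7^(1/3)*z*(-7^(1/3)*(180*sqrt(9655) + 17849)^(1/3) + 343/(180*sqrt(9655) + 17849)^(1/3))/420) + C2*exp(-z*(343*7^(1/3)/(180*sqrt(9655) + 17849)^(1/3) + 98 + 7^(2/3)*(180*sqrt(9655) + 17849)^(1/3))/420)*cos(sqrt(3)*7^(1/3)*z*(-7^(1/3)*(180*sqrt(9655) + 17849)^(1/3) + 343/(180*sqrt(9655) + 17849)^(1/3))/420) + C3*exp(z*(-49 + 343*7^(1/3)/(180*sqrt(9655) + 17849)^(1/3) + 7^(2/3)*(180*sqrt(9655) + 17849)^(1/3))/210) + 7*z^2/5 - 7*z/3 + 287/25


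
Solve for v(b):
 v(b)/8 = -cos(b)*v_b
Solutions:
 v(b) = C1*(sin(b) - 1)^(1/16)/(sin(b) + 1)^(1/16)


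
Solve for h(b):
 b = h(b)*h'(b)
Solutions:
 h(b) = -sqrt(C1 + b^2)
 h(b) = sqrt(C1 + b^2)


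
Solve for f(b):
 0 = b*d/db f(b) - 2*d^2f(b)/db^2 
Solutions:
 f(b) = C1 + C2*erfi(b/2)


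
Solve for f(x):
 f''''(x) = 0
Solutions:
 f(x) = C1 + C2*x + C3*x^2 + C4*x^3


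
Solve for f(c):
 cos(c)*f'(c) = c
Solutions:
 f(c) = C1 + Integral(c/cos(c), c)


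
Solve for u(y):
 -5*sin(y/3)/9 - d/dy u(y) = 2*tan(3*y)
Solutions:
 u(y) = C1 + 2*log(cos(3*y))/3 + 5*cos(y/3)/3


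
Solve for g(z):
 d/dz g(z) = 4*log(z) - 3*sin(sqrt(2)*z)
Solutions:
 g(z) = C1 + 4*z*log(z) - 4*z + 3*sqrt(2)*cos(sqrt(2)*z)/2


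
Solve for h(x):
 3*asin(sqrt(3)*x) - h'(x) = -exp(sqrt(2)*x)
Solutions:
 h(x) = C1 + 3*x*asin(sqrt(3)*x) + sqrt(3)*sqrt(1 - 3*x^2) + sqrt(2)*exp(sqrt(2)*x)/2


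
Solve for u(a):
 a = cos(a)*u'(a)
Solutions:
 u(a) = C1 + Integral(a/cos(a), a)


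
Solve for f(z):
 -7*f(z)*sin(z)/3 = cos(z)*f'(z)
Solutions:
 f(z) = C1*cos(z)^(7/3)


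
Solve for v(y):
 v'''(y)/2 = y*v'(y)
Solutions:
 v(y) = C1 + Integral(C2*airyai(2^(1/3)*y) + C3*airybi(2^(1/3)*y), y)


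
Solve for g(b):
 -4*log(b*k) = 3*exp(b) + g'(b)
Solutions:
 g(b) = C1 - 4*b*log(b*k) + 4*b - 3*exp(b)


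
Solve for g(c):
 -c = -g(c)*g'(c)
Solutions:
 g(c) = -sqrt(C1 + c^2)
 g(c) = sqrt(C1 + c^2)


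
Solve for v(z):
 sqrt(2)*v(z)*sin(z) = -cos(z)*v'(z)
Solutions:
 v(z) = C1*cos(z)^(sqrt(2))


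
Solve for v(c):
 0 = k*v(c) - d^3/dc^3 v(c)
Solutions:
 v(c) = C1*exp(c*k^(1/3)) + C2*exp(c*k^(1/3)*(-1 + sqrt(3)*I)/2) + C3*exp(-c*k^(1/3)*(1 + sqrt(3)*I)/2)


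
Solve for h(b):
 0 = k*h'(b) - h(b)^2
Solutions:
 h(b) = -k/(C1*k + b)


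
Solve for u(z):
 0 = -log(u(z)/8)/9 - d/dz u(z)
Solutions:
 -9*Integral(1/(-log(_y) + 3*log(2)), (_y, u(z))) = C1 - z


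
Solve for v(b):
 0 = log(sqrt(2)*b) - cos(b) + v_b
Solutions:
 v(b) = C1 - b*log(b) - b*log(2)/2 + b + sin(b)


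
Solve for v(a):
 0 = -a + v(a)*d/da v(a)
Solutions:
 v(a) = -sqrt(C1 + a^2)
 v(a) = sqrt(C1 + a^2)


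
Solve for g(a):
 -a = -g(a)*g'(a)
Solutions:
 g(a) = -sqrt(C1 + a^2)
 g(a) = sqrt(C1 + a^2)


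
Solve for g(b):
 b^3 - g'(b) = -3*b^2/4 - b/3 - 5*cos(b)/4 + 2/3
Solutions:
 g(b) = C1 + b^4/4 + b^3/4 + b^2/6 - 2*b/3 + 5*sin(b)/4


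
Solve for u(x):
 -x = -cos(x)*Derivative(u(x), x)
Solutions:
 u(x) = C1 + Integral(x/cos(x), x)


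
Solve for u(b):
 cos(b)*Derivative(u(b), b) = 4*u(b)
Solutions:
 u(b) = C1*(sin(b)^2 + 2*sin(b) + 1)/(sin(b)^2 - 2*sin(b) + 1)


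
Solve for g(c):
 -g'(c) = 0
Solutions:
 g(c) = C1


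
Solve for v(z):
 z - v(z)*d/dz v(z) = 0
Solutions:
 v(z) = -sqrt(C1 + z^2)
 v(z) = sqrt(C1 + z^2)


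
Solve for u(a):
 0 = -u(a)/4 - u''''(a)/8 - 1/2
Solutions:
 u(a) = (C1*sin(2^(3/4)*a/2) + C2*cos(2^(3/4)*a/2))*exp(-2^(3/4)*a/2) + (C3*sin(2^(3/4)*a/2) + C4*cos(2^(3/4)*a/2))*exp(2^(3/4)*a/2) - 2


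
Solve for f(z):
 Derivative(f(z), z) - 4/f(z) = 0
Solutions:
 f(z) = -sqrt(C1 + 8*z)
 f(z) = sqrt(C1 + 8*z)


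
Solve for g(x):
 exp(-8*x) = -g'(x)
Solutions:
 g(x) = C1 + exp(-8*x)/8


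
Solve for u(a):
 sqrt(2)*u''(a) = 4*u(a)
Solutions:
 u(a) = C1*exp(-2^(3/4)*a) + C2*exp(2^(3/4)*a)


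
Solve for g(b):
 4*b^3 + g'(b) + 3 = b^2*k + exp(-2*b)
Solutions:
 g(b) = C1 - b^4 + b^3*k/3 - 3*b - exp(-2*b)/2


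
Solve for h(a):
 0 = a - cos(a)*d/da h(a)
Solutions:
 h(a) = C1 + Integral(a/cos(a), a)


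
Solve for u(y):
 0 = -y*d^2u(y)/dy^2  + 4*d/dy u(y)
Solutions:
 u(y) = C1 + C2*y^5


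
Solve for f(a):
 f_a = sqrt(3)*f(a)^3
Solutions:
 f(a) = -sqrt(2)*sqrt(-1/(C1 + sqrt(3)*a))/2
 f(a) = sqrt(2)*sqrt(-1/(C1 + sqrt(3)*a))/2


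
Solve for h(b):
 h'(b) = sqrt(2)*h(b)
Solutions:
 h(b) = C1*exp(sqrt(2)*b)


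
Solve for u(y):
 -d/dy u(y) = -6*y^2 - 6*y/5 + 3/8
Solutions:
 u(y) = C1 + 2*y^3 + 3*y^2/5 - 3*y/8


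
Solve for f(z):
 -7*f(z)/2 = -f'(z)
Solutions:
 f(z) = C1*exp(7*z/2)


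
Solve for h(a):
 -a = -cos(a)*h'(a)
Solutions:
 h(a) = C1 + Integral(a/cos(a), a)


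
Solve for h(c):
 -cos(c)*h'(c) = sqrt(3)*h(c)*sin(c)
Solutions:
 h(c) = C1*cos(c)^(sqrt(3))


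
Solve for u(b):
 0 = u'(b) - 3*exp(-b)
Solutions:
 u(b) = C1 - 3*exp(-b)


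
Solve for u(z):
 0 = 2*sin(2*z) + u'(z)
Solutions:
 u(z) = C1 + cos(2*z)


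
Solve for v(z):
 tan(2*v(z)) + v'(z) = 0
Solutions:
 v(z) = -asin(C1*exp(-2*z))/2 + pi/2
 v(z) = asin(C1*exp(-2*z))/2


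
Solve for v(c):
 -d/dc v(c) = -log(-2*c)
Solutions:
 v(c) = C1 + c*log(-c) + c*(-1 + log(2))


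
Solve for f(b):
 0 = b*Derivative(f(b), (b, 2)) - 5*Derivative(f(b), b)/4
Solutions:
 f(b) = C1 + C2*b^(9/4)


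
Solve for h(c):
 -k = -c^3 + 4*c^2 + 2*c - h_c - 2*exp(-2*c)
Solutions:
 h(c) = C1 - c^4/4 + 4*c^3/3 + c^2 + c*k + exp(-2*c)


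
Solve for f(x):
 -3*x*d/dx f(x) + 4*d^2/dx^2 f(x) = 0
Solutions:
 f(x) = C1 + C2*erfi(sqrt(6)*x/4)


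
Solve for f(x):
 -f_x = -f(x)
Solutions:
 f(x) = C1*exp(x)


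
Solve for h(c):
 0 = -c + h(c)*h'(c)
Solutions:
 h(c) = -sqrt(C1 + c^2)
 h(c) = sqrt(C1 + c^2)


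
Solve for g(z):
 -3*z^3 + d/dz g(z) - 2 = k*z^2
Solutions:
 g(z) = C1 + k*z^3/3 + 3*z^4/4 + 2*z


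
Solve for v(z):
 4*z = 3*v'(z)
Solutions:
 v(z) = C1 + 2*z^2/3


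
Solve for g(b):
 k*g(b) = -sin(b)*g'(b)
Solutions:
 g(b) = C1*exp(k*(-log(cos(b) - 1) + log(cos(b) + 1))/2)


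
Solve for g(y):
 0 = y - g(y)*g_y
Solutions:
 g(y) = -sqrt(C1 + y^2)
 g(y) = sqrt(C1 + y^2)


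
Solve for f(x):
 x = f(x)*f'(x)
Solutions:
 f(x) = -sqrt(C1 + x^2)
 f(x) = sqrt(C1 + x^2)


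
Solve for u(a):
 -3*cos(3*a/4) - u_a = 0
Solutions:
 u(a) = C1 - 4*sin(3*a/4)


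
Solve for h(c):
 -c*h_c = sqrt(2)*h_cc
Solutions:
 h(c) = C1 + C2*erf(2^(1/4)*c/2)


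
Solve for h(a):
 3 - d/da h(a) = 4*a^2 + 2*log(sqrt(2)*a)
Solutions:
 h(a) = C1 - 4*a^3/3 - 2*a*log(a) - a*log(2) + 5*a


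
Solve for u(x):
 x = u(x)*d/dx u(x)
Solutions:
 u(x) = -sqrt(C1 + x^2)
 u(x) = sqrt(C1 + x^2)


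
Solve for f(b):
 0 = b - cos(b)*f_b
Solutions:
 f(b) = C1 + Integral(b/cos(b), b)


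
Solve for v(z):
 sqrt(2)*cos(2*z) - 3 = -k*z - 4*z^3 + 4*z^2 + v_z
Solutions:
 v(z) = C1 + k*z^2/2 + z^4 - 4*z^3/3 - 3*z + sqrt(2)*sin(2*z)/2


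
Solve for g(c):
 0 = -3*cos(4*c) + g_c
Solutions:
 g(c) = C1 + 3*sin(4*c)/4


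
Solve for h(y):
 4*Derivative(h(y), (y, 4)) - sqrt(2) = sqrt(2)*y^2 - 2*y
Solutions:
 h(y) = C1 + C2*y + C3*y^2 + C4*y^3 + sqrt(2)*y^6/1440 - y^5/240 + sqrt(2)*y^4/96


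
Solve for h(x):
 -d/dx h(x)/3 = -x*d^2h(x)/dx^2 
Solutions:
 h(x) = C1 + C2*x^(4/3)


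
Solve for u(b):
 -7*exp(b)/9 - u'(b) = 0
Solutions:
 u(b) = C1 - 7*exp(b)/9


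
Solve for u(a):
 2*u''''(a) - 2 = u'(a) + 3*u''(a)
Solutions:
 u(a) = C1 + C2*exp(-a) + C3*exp(a*(1 - sqrt(3))/2) + C4*exp(a*(1 + sqrt(3))/2) - 2*a


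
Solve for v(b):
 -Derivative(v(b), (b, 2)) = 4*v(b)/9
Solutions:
 v(b) = C1*sin(2*b/3) + C2*cos(2*b/3)


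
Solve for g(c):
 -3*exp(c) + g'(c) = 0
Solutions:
 g(c) = C1 + 3*exp(c)


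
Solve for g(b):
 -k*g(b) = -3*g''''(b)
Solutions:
 g(b) = C1*exp(-3^(3/4)*b*k^(1/4)/3) + C2*exp(3^(3/4)*b*k^(1/4)/3) + C3*exp(-3^(3/4)*I*b*k^(1/4)/3) + C4*exp(3^(3/4)*I*b*k^(1/4)/3)


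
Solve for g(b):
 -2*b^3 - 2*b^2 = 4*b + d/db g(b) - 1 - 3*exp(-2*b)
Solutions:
 g(b) = C1 - b^4/2 - 2*b^3/3 - 2*b^2 + b - 3*exp(-2*b)/2


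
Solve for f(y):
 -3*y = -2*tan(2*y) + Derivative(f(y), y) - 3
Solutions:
 f(y) = C1 - 3*y^2/2 + 3*y - log(cos(2*y))


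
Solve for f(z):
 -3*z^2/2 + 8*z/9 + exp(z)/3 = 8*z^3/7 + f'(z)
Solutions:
 f(z) = C1 - 2*z^4/7 - z^3/2 + 4*z^2/9 + exp(z)/3


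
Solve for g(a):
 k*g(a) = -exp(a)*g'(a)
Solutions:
 g(a) = C1*exp(k*exp(-a))


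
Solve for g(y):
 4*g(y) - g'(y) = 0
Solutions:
 g(y) = C1*exp(4*y)


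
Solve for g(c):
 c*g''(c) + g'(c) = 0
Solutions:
 g(c) = C1 + C2*log(c)


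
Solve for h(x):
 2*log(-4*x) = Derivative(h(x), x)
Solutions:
 h(x) = C1 + 2*x*log(-x) + 2*x*(-1 + 2*log(2))


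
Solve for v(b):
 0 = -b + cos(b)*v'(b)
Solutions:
 v(b) = C1 + Integral(b/cos(b), b)


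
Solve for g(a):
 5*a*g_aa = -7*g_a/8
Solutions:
 g(a) = C1 + C2*a^(33/40)


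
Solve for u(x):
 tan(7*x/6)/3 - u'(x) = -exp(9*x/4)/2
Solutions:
 u(x) = C1 + 2*exp(9*x/4)/9 - 2*log(cos(7*x/6))/7


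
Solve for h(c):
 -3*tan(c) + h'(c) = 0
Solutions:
 h(c) = C1 - 3*log(cos(c))


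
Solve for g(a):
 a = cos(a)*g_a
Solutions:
 g(a) = C1 + Integral(a/cos(a), a)


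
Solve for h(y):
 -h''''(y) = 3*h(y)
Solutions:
 h(y) = (C1*sin(sqrt(2)*3^(1/4)*y/2) + C2*cos(sqrt(2)*3^(1/4)*y/2))*exp(-sqrt(2)*3^(1/4)*y/2) + (C3*sin(sqrt(2)*3^(1/4)*y/2) + C4*cos(sqrt(2)*3^(1/4)*y/2))*exp(sqrt(2)*3^(1/4)*y/2)


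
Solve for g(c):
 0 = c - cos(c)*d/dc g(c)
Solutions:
 g(c) = C1 + Integral(c/cos(c), c)


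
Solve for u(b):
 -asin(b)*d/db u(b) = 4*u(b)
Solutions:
 u(b) = C1*exp(-4*Integral(1/asin(b), b))


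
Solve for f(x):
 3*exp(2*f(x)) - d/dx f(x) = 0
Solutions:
 f(x) = log(-sqrt(-1/(C1 + 3*x))) - log(2)/2
 f(x) = log(-1/(C1 + 3*x))/2 - log(2)/2


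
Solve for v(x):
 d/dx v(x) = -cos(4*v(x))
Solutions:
 v(x) = -asin((C1 + exp(8*x))/(C1 - exp(8*x)))/4 + pi/4
 v(x) = asin((C1 + exp(8*x))/(C1 - exp(8*x)))/4


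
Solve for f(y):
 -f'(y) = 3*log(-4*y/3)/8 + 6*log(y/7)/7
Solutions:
 f(y) = C1 - 69*y*log(y)/56 + 3*y*(-14*log(2) + 7*log(3) + 23 + 16*log(7) - 7*I*pi)/56


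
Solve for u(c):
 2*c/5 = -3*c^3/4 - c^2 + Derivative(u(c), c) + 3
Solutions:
 u(c) = C1 + 3*c^4/16 + c^3/3 + c^2/5 - 3*c


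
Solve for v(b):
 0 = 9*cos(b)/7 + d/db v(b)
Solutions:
 v(b) = C1 - 9*sin(b)/7


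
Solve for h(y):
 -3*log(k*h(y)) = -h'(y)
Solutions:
 li(k*h(y))/k = C1 + 3*y


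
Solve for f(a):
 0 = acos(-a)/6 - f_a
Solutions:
 f(a) = C1 + a*acos(-a)/6 + sqrt(1 - a^2)/6


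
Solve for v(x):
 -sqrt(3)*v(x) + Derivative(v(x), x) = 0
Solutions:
 v(x) = C1*exp(sqrt(3)*x)


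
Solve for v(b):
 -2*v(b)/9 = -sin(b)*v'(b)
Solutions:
 v(b) = C1*(cos(b) - 1)^(1/9)/(cos(b) + 1)^(1/9)


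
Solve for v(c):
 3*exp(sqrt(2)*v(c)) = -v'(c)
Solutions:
 v(c) = sqrt(2)*(2*log(1/(C1 + 3*c)) - log(2))/4


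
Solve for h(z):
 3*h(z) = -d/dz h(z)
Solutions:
 h(z) = C1*exp(-3*z)


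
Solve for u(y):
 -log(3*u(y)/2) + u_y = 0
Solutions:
 Integral(1/(-log(_y) - log(3) + log(2)), (_y, u(y))) = C1 - y


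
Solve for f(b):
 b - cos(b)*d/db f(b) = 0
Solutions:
 f(b) = C1 + Integral(b/cos(b), b)


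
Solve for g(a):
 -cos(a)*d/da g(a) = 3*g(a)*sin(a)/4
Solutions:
 g(a) = C1*cos(a)^(3/4)


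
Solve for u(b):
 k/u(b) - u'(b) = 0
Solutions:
 u(b) = -sqrt(C1 + 2*b*k)
 u(b) = sqrt(C1 + 2*b*k)


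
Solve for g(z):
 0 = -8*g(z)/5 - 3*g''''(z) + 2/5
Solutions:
 g(z) = (C1*sin(15^(3/4)*2^(1/4)*z/15) + C2*cos(15^(3/4)*2^(1/4)*z/15))*exp(-15^(3/4)*2^(1/4)*z/15) + (C3*sin(15^(3/4)*2^(1/4)*z/15) + C4*cos(15^(3/4)*2^(1/4)*z/15))*exp(15^(3/4)*2^(1/4)*z/15) + 1/4


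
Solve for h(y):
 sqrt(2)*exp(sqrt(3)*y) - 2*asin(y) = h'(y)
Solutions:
 h(y) = C1 - 2*y*asin(y) - 2*sqrt(1 - y^2) + sqrt(6)*exp(sqrt(3)*y)/3


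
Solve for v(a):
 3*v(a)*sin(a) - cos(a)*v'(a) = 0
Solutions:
 v(a) = C1/cos(a)^3


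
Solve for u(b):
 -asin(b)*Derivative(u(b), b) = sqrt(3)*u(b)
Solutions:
 u(b) = C1*exp(-sqrt(3)*Integral(1/asin(b), b))


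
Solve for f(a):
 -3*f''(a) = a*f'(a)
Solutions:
 f(a) = C1 + C2*erf(sqrt(6)*a/6)


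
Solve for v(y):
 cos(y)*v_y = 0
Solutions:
 v(y) = C1


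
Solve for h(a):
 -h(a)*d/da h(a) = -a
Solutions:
 h(a) = -sqrt(C1 + a^2)
 h(a) = sqrt(C1 + a^2)


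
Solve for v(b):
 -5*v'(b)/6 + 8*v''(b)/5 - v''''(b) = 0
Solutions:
 v(b) = C1 + C2*exp(30^(1/3)*b*(16*30^(1/3)/(13*sqrt(105) + 375)^(1/3) + (13*sqrt(105) + 375)^(1/3))/60)*sin(10^(1/3)*3^(1/6)*b*(-3^(2/3)*(13*sqrt(105) + 375)^(1/3) + 48*10^(1/3)/(13*sqrt(105) + 375)^(1/3))/60) + C3*exp(30^(1/3)*b*(16*30^(1/3)/(13*sqrt(105) + 375)^(1/3) + (13*sqrt(105) + 375)^(1/3))/60)*cos(10^(1/3)*3^(1/6)*b*(-3^(2/3)*(13*sqrt(105) + 375)^(1/3) + 48*10^(1/3)/(13*sqrt(105) + 375)^(1/3))/60) + C4*exp(-30^(1/3)*b*(16*30^(1/3)/(13*sqrt(105) + 375)^(1/3) + (13*sqrt(105) + 375)^(1/3))/30)


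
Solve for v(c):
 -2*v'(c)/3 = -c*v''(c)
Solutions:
 v(c) = C1 + C2*c^(5/3)


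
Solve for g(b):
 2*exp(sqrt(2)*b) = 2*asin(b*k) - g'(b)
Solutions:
 g(b) = C1 + 2*Piecewise((b*asin(b*k) + sqrt(-b^2*k^2 + 1)/k, Ne(k, 0)), (0, True)) - sqrt(2)*exp(sqrt(2)*b)


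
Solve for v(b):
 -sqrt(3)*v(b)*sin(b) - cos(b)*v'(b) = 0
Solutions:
 v(b) = C1*cos(b)^(sqrt(3))


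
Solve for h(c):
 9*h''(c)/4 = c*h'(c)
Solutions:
 h(c) = C1 + C2*erfi(sqrt(2)*c/3)


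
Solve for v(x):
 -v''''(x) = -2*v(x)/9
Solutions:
 v(x) = C1*exp(-2^(1/4)*sqrt(3)*x/3) + C2*exp(2^(1/4)*sqrt(3)*x/3) + C3*sin(2^(1/4)*sqrt(3)*x/3) + C4*cos(2^(1/4)*sqrt(3)*x/3)


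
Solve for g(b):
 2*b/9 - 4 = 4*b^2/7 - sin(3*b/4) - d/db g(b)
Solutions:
 g(b) = C1 + 4*b^3/21 - b^2/9 + 4*b + 4*cos(3*b/4)/3


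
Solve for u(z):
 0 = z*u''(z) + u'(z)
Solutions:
 u(z) = C1 + C2*log(z)


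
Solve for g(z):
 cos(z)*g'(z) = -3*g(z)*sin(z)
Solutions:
 g(z) = C1*cos(z)^3


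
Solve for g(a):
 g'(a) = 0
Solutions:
 g(a) = C1


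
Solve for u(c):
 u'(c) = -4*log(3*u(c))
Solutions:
 Integral(1/(log(_y) + log(3)), (_y, u(c)))/4 = C1 - c


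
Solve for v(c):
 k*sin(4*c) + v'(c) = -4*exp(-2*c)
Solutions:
 v(c) = C1 + k*cos(4*c)/4 + 2*exp(-2*c)


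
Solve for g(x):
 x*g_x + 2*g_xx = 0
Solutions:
 g(x) = C1 + C2*erf(x/2)


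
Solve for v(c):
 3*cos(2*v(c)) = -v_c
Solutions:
 v(c) = -asin((C1 + exp(12*c))/(C1 - exp(12*c)))/2 + pi/2
 v(c) = asin((C1 + exp(12*c))/(C1 - exp(12*c)))/2


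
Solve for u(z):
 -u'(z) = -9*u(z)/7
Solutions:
 u(z) = C1*exp(9*z/7)


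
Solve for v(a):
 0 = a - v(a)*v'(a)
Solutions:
 v(a) = -sqrt(C1 + a^2)
 v(a) = sqrt(C1 + a^2)


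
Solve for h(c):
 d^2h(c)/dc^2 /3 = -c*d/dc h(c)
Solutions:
 h(c) = C1 + C2*erf(sqrt(6)*c/2)


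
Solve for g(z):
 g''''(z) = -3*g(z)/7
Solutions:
 g(z) = (C1*sin(sqrt(2)*3^(1/4)*7^(3/4)*z/14) + C2*cos(sqrt(2)*3^(1/4)*7^(3/4)*z/14))*exp(-sqrt(2)*3^(1/4)*7^(3/4)*z/14) + (C3*sin(sqrt(2)*3^(1/4)*7^(3/4)*z/14) + C4*cos(sqrt(2)*3^(1/4)*7^(3/4)*z/14))*exp(sqrt(2)*3^(1/4)*7^(3/4)*z/14)


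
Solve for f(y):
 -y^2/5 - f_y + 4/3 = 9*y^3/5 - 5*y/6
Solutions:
 f(y) = C1 - 9*y^4/20 - y^3/15 + 5*y^2/12 + 4*y/3


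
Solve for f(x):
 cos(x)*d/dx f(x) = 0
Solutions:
 f(x) = C1


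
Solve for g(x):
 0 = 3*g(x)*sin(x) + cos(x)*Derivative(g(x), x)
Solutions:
 g(x) = C1*cos(x)^3


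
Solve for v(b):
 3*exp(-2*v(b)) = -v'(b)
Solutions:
 v(b) = log(-sqrt(C1 - 6*b))
 v(b) = log(C1 - 6*b)/2


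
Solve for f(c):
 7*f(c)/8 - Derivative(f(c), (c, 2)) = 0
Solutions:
 f(c) = C1*exp(-sqrt(14)*c/4) + C2*exp(sqrt(14)*c/4)


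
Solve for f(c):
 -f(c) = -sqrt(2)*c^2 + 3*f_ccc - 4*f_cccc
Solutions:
 f(c) = C1*exp(c*(-2 - 11/(199 + 6*sqrt(1137))^(1/3) + (199 + 6*sqrt(1137))^(1/3))/24)*sin(sqrt(3)*c*(11/(199 + 6*sqrt(1137))^(1/3) + (199 + 6*sqrt(1137))^(1/3))/24) + C2*exp(c*(-2 - 11/(199 + 6*sqrt(1137))^(1/3) + (199 + 6*sqrt(1137))^(1/3))/24)*cos(sqrt(3)*c*(11/(199 + 6*sqrt(1137))^(1/3) + (199 + 6*sqrt(1137))^(1/3))/24) + C3*exp(c) + C4*exp(c*(-(199 + 6*sqrt(1137))^(1/3) - 1 + 11/(199 + 6*sqrt(1137))^(1/3))/12) + sqrt(2)*c^2


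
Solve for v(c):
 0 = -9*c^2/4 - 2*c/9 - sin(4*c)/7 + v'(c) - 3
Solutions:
 v(c) = C1 + 3*c^3/4 + c^2/9 + 3*c - cos(4*c)/28


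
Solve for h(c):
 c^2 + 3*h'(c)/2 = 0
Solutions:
 h(c) = C1 - 2*c^3/9


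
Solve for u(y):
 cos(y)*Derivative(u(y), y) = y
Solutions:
 u(y) = C1 + Integral(y/cos(y), y)


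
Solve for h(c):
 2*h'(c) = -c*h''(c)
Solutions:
 h(c) = C1 + C2/c


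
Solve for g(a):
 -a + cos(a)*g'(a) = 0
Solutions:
 g(a) = C1 + Integral(a/cos(a), a)


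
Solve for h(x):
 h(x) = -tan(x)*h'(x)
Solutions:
 h(x) = C1/sin(x)


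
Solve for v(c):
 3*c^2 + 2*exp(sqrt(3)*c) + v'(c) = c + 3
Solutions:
 v(c) = C1 - c^3 + c^2/2 + 3*c - 2*sqrt(3)*exp(sqrt(3)*c)/3


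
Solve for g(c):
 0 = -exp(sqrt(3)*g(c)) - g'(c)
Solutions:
 g(c) = sqrt(3)*(2*log(1/(C1 + c)) - log(3))/6


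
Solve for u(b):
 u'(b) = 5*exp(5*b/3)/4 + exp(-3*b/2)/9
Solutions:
 u(b) = C1 + 3*exp(5*b/3)/4 - 2*exp(-3*b/2)/27


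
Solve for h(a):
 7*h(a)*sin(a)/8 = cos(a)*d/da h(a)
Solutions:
 h(a) = C1/cos(a)^(7/8)


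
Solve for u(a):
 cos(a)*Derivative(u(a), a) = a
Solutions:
 u(a) = C1 + Integral(a/cos(a), a)


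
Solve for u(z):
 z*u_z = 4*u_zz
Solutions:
 u(z) = C1 + C2*erfi(sqrt(2)*z/4)


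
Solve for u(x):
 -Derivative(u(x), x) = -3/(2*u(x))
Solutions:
 u(x) = -sqrt(C1 + 3*x)
 u(x) = sqrt(C1 + 3*x)


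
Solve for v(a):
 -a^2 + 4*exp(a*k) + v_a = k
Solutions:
 v(a) = C1 + a^3/3 + a*k - 4*exp(a*k)/k


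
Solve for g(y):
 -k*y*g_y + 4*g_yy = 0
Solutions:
 g(y) = Piecewise((-sqrt(2)*sqrt(pi)*C1*erf(sqrt(2)*y*sqrt(-k)/4)/sqrt(-k) - C2, (k > 0) | (k < 0)), (-C1*y - C2, True))


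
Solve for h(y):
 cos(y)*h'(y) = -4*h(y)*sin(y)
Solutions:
 h(y) = C1*cos(y)^4


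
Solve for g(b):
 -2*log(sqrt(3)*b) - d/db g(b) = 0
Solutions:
 g(b) = C1 - 2*b*log(b) - b*log(3) + 2*b


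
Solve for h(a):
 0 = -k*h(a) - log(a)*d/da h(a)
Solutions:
 h(a) = C1*exp(-k*li(a))


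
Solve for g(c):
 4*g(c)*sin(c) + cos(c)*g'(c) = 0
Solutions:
 g(c) = C1*cos(c)^4


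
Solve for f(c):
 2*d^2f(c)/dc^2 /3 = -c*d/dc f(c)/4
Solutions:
 f(c) = C1 + C2*erf(sqrt(3)*c/4)


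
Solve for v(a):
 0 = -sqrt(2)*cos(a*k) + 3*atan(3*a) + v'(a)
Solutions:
 v(a) = C1 - 3*a*atan(3*a) + sqrt(2)*Piecewise((sin(a*k)/k, Ne(k, 0)), (a, True)) + log(9*a^2 + 1)/2


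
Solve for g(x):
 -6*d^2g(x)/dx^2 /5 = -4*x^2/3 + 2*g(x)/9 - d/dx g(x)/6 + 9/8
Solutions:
 g(x) = 6*x^2 + 9*x + (C1*sin(sqrt(935)*x/72) + C2*cos(sqrt(935)*x/72))*exp(5*x/72) - 5049/80


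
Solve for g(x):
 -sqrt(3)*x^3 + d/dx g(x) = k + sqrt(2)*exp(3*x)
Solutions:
 g(x) = C1 + k*x + sqrt(3)*x^4/4 + sqrt(2)*exp(3*x)/3


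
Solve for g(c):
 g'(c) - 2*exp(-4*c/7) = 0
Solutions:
 g(c) = C1 - 7*exp(-4*c/7)/2


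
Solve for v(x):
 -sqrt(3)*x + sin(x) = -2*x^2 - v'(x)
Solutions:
 v(x) = C1 - 2*x^3/3 + sqrt(3)*x^2/2 + cos(x)


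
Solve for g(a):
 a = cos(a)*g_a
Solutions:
 g(a) = C1 + Integral(a/cos(a), a)


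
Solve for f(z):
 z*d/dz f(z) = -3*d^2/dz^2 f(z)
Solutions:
 f(z) = C1 + C2*erf(sqrt(6)*z/6)


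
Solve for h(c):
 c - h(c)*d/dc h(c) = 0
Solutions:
 h(c) = -sqrt(C1 + c^2)
 h(c) = sqrt(C1 + c^2)


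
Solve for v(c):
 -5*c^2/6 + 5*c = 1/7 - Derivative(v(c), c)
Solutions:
 v(c) = C1 + 5*c^3/18 - 5*c^2/2 + c/7


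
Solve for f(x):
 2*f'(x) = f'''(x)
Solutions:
 f(x) = C1 + C2*exp(-sqrt(2)*x) + C3*exp(sqrt(2)*x)


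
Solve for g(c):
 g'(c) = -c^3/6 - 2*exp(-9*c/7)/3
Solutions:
 g(c) = C1 - c^4/24 + 14*exp(-9*c/7)/27


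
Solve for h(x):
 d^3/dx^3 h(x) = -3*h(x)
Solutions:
 h(x) = C3*exp(-3^(1/3)*x) + (C1*sin(3^(5/6)*x/2) + C2*cos(3^(5/6)*x/2))*exp(3^(1/3)*x/2)


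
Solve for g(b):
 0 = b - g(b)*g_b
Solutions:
 g(b) = -sqrt(C1 + b^2)
 g(b) = sqrt(C1 + b^2)


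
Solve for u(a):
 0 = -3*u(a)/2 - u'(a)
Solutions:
 u(a) = C1*exp(-3*a/2)


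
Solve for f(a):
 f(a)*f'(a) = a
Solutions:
 f(a) = -sqrt(C1 + a^2)
 f(a) = sqrt(C1 + a^2)


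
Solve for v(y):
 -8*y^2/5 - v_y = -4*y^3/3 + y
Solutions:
 v(y) = C1 + y^4/3 - 8*y^3/15 - y^2/2


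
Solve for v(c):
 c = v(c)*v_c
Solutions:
 v(c) = -sqrt(C1 + c^2)
 v(c) = sqrt(C1 + c^2)


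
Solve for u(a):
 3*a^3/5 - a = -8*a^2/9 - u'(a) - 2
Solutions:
 u(a) = C1 - 3*a^4/20 - 8*a^3/27 + a^2/2 - 2*a


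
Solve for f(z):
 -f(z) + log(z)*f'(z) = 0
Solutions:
 f(z) = C1*exp(li(z))


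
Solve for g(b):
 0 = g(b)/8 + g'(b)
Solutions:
 g(b) = C1*exp(-b/8)


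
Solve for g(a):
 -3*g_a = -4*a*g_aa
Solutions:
 g(a) = C1 + C2*a^(7/4)


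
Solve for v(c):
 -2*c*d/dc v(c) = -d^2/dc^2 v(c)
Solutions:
 v(c) = C1 + C2*erfi(c)


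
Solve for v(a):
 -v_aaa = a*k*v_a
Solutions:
 v(a) = C1 + Integral(C2*airyai(a*(-k)^(1/3)) + C3*airybi(a*(-k)^(1/3)), a)


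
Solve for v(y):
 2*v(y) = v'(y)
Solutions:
 v(y) = C1*exp(2*y)


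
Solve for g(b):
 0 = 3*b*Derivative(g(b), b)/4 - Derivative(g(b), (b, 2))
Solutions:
 g(b) = C1 + C2*erfi(sqrt(6)*b/4)


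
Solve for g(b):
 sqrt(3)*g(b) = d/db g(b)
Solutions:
 g(b) = C1*exp(sqrt(3)*b)


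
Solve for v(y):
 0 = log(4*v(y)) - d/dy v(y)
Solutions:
 -Integral(1/(log(_y) + 2*log(2)), (_y, v(y))) = C1 - y


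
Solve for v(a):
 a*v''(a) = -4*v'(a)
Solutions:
 v(a) = C1 + C2/a^3


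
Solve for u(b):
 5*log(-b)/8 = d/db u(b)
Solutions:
 u(b) = C1 + 5*b*log(-b)/8 - 5*b/8


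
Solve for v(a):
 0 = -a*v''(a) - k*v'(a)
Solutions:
 v(a) = C1 + a^(1 - re(k))*(C2*sin(log(a)*Abs(im(k))) + C3*cos(log(a)*im(k)))


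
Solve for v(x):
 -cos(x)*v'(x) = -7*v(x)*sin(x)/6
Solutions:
 v(x) = C1/cos(x)^(7/6)


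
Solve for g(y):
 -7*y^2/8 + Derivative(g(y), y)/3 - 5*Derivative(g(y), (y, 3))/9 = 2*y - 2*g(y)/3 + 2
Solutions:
 g(y) = C1*exp(-5^(1/3)*y*(5^(1/3)/(2*sqrt(55) + 15)^(1/3) + (2*sqrt(55) + 15)^(1/3))/10)*sin(sqrt(3)*5^(1/3)*y*(-(2*sqrt(55) + 15)^(1/3) + 5^(1/3)/(2*sqrt(55) + 15)^(1/3))/10) + C2*exp(-5^(1/3)*y*(5^(1/3)/(2*sqrt(55) + 15)^(1/3) + (2*sqrt(55) + 15)^(1/3))/10)*cos(sqrt(3)*5^(1/3)*y*(-(2*sqrt(55) + 15)^(1/3) + 5^(1/3)/(2*sqrt(55) + 15)^(1/3))/10) + C3*exp(5^(1/3)*y*(5^(1/3)/(2*sqrt(55) + 15)^(1/3) + (2*sqrt(55) + 15)^(1/3))/5) + 21*y^2/16 + 27*y/16 + 69/32


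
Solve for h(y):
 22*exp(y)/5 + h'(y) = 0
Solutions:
 h(y) = C1 - 22*exp(y)/5


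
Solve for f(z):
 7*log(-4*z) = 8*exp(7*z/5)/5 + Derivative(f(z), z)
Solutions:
 f(z) = C1 + 7*z*log(-z) + 7*z*(-1 + 2*log(2)) - 8*exp(7*z/5)/7


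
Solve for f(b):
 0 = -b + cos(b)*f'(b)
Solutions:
 f(b) = C1 + Integral(b/cos(b), b)


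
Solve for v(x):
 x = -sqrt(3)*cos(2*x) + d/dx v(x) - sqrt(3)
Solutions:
 v(x) = C1 + x^2/2 + sqrt(3)*(x + sin(x)*cos(x))


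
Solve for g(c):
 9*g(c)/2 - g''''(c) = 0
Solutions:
 g(c) = C1*exp(-2^(3/4)*sqrt(3)*c/2) + C2*exp(2^(3/4)*sqrt(3)*c/2) + C3*sin(2^(3/4)*sqrt(3)*c/2) + C4*cos(2^(3/4)*sqrt(3)*c/2)


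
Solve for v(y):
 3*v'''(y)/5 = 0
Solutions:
 v(y) = C1 + C2*y + C3*y^2


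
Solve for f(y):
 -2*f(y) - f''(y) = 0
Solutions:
 f(y) = C1*sin(sqrt(2)*y) + C2*cos(sqrt(2)*y)


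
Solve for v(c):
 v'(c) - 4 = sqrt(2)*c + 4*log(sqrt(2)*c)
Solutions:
 v(c) = C1 + sqrt(2)*c^2/2 + 4*c*log(c) + c*log(4)


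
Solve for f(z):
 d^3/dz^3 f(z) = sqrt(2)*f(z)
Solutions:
 f(z) = C3*exp(2^(1/6)*z) + (C1*sin(2^(1/6)*sqrt(3)*z/2) + C2*cos(2^(1/6)*sqrt(3)*z/2))*exp(-2^(1/6)*z/2)


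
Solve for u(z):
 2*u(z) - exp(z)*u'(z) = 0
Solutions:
 u(z) = C1*exp(-2*exp(-z))


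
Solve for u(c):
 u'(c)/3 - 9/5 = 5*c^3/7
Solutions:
 u(c) = C1 + 15*c^4/28 + 27*c/5


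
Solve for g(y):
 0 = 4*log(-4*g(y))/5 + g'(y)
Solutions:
 5*Integral(1/(log(-_y) + 2*log(2)), (_y, g(y)))/4 = C1 - y


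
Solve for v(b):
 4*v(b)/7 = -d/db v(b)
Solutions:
 v(b) = C1*exp(-4*b/7)


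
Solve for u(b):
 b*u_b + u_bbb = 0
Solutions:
 u(b) = C1 + Integral(C2*airyai(-b) + C3*airybi(-b), b)


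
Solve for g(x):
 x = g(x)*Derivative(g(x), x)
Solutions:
 g(x) = -sqrt(C1 + x^2)
 g(x) = sqrt(C1 + x^2)


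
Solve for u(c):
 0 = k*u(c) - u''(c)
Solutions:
 u(c) = C1*exp(-c*sqrt(k)) + C2*exp(c*sqrt(k))


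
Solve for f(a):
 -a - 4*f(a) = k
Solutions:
 f(a) = -a/4 - k/4


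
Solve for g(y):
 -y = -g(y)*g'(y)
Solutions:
 g(y) = -sqrt(C1 + y^2)
 g(y) = sqrt(C1 + y^2)


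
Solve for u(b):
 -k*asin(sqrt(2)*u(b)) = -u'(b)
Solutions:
 Integral(1/asin(sqrt(2)*_y), (_y, u(b))) = C1 + b*k


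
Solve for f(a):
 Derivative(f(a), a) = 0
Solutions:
 f(a) = C1


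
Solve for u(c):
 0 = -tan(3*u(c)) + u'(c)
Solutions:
 u(c) = -asin(C1*exp(3*c))/3 + pi/3
 u(c) = asin(C1*exp(3*c))/3


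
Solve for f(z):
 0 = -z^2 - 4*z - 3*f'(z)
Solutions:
 f(z) = C1 - z^3/9 - 2*z^2/3


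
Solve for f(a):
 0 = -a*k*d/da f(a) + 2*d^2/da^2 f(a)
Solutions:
 f(a) = Piecewise((-sqrt(pi)*C1*erf(a*sqrt(-k)/2)/sqrt(-k) - C2, (k > 0) | (k < 0)), (-C1*a - C2, True))


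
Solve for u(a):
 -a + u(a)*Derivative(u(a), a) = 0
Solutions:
 u(a) = -sqrt(C1 + a^2)
 u(a) = sqrt(C1 + a^2)


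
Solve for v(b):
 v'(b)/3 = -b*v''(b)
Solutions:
 v(b) = C1 + C2*b^(2/3)


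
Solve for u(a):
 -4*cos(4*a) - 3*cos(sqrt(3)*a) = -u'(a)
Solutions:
 u(a) = C1 + sin(4*a) + sqrt(3)*sin(sqrt(3)*a)


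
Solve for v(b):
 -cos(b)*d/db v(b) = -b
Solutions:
 v(b) = C1 + Integral(b/cos(b), b)


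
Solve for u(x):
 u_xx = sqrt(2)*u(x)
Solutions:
 u(x) = C1*exp(-2^(1/4)*x) + C2*exp(2^(1/4)*x)


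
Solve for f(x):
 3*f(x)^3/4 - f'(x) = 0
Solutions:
 f(x) = -sqrt(2)*sqrt(-1/(C1 + 3*x))
 f(x) = sqrt(2)*sqrt(-1/(C1 + 3*x))


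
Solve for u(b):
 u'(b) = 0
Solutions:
 u(b) = C1


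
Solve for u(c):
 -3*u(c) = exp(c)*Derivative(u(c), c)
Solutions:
 u(c) = C1*exp(3*exp(-c))


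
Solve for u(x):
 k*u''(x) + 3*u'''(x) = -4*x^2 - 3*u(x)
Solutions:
 u(x) = C1*exp(-x*(2*2^(1/3)*k^2/(2*k^3 + sqrt(-4*k^6 + (2*k^3 + 729)^2) + 729)^(1/3) + 2*k + 2^(2/3)*(2*k^3 + sqrt(-4*k^6 + (2*k^3 + 729)^2) + 729)^(1/3))/18) + C2*exp(x*(-8*2^(1/3)*k^2/((-1 + sqrt(3)*I)*(2*k^3 + sqrt(-4*k^6 + (2*k^3 + 729)^2) + 729)^(1/3)) - 4*k + 2^(2/3)*(2*k^3 + sqrt(-4*k^6 + (2*k^3 + 729)^2) + 729)^(1/3) - 2^(2/3)*sqrt(3)*I*(2*k^3 + sqrt(-4*k^6 + (2*k^3 + 729)^2) + 729)^(1/3))/36) + C3*exp(x*(8*2^(1/3)*k^2/((1 + sqrt(3)*I)*(2*k^3 + sqrt(-4*k^6 + (2*k^3 + 729)^2) + 729)^(1/3)) - 4*k + 2^(2/3)*(2*k^3 + sqrt(-4*k^6 + (2*k^3 + 729)^2) + 729)^(1/3) + 2^(2/3)*sqrt(3)*I*(2*k^3 + sqrt(-4*k^6 + (2*k^3 + 729)^2) + 729)^(1/3))/36) + 8*k/9 - 4*x^2/3


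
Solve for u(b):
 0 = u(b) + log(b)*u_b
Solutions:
 u(b) = C1*exp(-li(b))


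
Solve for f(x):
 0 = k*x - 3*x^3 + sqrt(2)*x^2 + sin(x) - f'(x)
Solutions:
 f(x) = C1 + k*x^2/2 - 3*x^4/4 + sqrt(2)*x^3/3 - cos(x)


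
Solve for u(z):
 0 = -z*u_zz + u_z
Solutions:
 u(z) = C1 + C2*z^2


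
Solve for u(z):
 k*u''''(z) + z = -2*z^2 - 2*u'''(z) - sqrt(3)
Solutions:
 u(z) = C1 + C2*z + C3*z^2 + C4*exp(-2*z/k) - z^5/60 + z^4*(2*k - 1)/48 + z^3*(-2*k^2 + k - 2*sqrt(3))/24


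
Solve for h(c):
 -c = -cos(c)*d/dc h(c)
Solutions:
 h(c) = C1 + Integral(c/cos(c), c)


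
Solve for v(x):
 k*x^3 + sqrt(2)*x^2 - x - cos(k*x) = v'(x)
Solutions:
 v(x) = C1 + k*x^4/4 + sqrt(2)*x^3/3 - x^2/2 - sin(k*x)/k


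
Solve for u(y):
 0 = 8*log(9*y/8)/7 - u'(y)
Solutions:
 u(y) = C1 + 8*y*log(y)/7 - 24*y*log(2)/7 - 8*y/7 + 16*y*log(3)/7


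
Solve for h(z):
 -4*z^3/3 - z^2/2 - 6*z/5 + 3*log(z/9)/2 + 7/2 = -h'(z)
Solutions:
 h(z) = C1 + z^4/3 + z^3/6 + 3*z^2/5 - 3*z*log(z)/2 - 2*z + 3*z*log(3)


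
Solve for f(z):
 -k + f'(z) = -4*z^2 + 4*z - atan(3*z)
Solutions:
 f(z) = C1 + k*z - 4*z^3/3 + 2*z^2 - z*atan(3*z) + log(9*z^2 + 1)/6


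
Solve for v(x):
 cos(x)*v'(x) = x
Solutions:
 v(x) = C1 + Integral(x/cos(x), x)


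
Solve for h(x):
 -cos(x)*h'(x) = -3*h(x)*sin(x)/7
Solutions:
 h(x) = C1/cos(x)^(3/7)


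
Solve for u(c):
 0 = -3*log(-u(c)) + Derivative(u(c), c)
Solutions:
 -li(-u(c)) = C1 + 3*c


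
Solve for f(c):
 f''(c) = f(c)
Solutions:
 f(c) = C1*exp(-c) + C2*exp(c)


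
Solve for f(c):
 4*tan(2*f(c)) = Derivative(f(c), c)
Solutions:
 f(c) = -asin(C1*exp(8*c))/2 + pi/2
 f(c) = asin(C1*exp(8*c))/2


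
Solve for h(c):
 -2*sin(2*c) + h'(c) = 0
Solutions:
 h(c) = C1 - cos(2*c)


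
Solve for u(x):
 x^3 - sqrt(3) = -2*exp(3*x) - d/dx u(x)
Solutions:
 u(x) = C1 - x^4/4 + sqrt(3)*x - 2*exp(3*x)/3


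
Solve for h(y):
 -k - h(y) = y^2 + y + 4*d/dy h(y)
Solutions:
 h(y) = C1*exp(-y/4) - k - y^2 + 7*y - 28


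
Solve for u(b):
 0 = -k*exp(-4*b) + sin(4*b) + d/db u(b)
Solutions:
 u(b) = C1 - k*exp(-4*b)/4 + cos(4*b)/4


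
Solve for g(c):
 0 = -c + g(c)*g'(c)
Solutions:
 g(c) = -sqrt(C1 + c^2)
 g(c) = sqrt(C1 + c^2)


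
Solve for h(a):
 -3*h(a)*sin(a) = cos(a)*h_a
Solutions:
 h(a) = C1*cos(a)^3


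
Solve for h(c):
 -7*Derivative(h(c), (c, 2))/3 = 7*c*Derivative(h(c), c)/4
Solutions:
 h(c) = C1 + C2*erf(sqrt(6)*c/4)


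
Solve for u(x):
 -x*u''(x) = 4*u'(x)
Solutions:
 u(x) = C1 + C2/x^3


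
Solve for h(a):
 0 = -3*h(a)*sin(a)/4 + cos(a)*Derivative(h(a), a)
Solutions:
 h(a) = C1/cos(a)^(3/4)


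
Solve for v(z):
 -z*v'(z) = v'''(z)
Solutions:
 v(z) = C1 + Integral(C2*airyai(-z) + C3*airybi(-z), z)


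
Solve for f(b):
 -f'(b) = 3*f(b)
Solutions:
 f(b) = C1*exp(-3*b)


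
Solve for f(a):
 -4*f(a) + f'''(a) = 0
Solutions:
 f(a) = C3*exp(2^(2/3)*a) + (C1*sin(2^(2/3)*sqrt(3)*a/2) + C2*cos(2^(2/3)*sqrt(3)*a/2))*exp(-2^(2/3)*a/2)


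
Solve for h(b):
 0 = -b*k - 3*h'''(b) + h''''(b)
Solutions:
 h(b) = C1 + C2*b + C3*b^2 + C4*exp(3*b) - b^4*k/72 - b^3*k/54


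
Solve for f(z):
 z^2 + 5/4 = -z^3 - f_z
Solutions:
 f(z) = C1 - z^4/4 - z^3/3 - 5*z/4


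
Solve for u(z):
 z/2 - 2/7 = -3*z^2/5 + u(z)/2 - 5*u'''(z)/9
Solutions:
 u(z) = C3*exp(30^(2/3)*z/10) + 6*z^2/5 + z + (C1*sin(3*10^(2/3)*3^(1/6)*z/20) + C2*cos(3*10^(2/3)*3^(1/6)*z/20))*exp(-30^(2/3)*z/20) - 4/7


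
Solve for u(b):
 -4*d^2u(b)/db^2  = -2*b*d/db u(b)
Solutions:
 u(b) = C1 + C2*erfi(b/2)


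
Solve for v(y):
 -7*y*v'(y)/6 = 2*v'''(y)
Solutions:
 v(y) = C1 + Integral(C2*airyai(-126^(1/3)*y/6) + C3*airybi(-126^(1/3)*y/6), y)


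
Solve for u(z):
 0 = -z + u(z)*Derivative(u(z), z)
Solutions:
 u(z) = -sqrt(C1 + z^2)
 u(z) = sqrt(C1 + z^2)


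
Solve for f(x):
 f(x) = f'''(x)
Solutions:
 f(x) = C3*exp(x) + (C1*sin(sqrt(3)*x/2) + C2*cos(sqrt(3)*x/2))*exp(-x/2)


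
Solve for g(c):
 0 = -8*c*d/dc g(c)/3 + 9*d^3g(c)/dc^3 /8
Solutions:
 g(c) = C1 + Integral(C2*airyai(4*c/3) + C3*airybi(4*c/3), c)


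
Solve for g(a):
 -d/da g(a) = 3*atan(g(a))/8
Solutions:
 Integral(1/atan(_y), (_y, g(a))) = C1 - 3*a/8


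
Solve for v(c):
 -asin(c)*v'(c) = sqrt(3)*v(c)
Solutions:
 v(c) = C1*exp(-sqrt(3)*Integral(1/asin(c), c))


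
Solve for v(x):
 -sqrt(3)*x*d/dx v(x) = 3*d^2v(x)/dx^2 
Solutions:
 v(x) = C1 + C2*erf(sqrt(2)*3^(3/4)*x/6)


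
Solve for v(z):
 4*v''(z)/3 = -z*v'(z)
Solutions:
 v(z) = C1 + C2*erf(sqrt(6)*z/4)


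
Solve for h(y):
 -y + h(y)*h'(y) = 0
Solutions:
 h(y) = -sqrt(C1 + y^2)
 h(y) = sqrt(C1 + y^2)


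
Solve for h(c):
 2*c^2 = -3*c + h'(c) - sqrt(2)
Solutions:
 h(c) = C1 + 2*c^3/3 + 3*c^2/2 + sqrt(2)*c


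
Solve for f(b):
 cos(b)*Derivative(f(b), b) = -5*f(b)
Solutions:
 f(b) = C1*sqrt(sin(b) - 1)*(sin(b)^2 - 2*sin(b) + 1)/(sqrt(sin(b) + 1)*(sin(b)^2 + 2*sin(b) + 1))


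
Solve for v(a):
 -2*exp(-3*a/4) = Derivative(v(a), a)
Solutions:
 v(a) = C1 + 8*exp(-3*a/4)/3


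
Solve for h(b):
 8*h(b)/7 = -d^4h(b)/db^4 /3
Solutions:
 h(b) = (C1*sin(6^(1/4)*7^(3/4)*b/7) + C2*cos(6^(1/4)*7^(3/4)*b/7))*exp(-6^(1/4)*7^(3/4)*b/7) + (C3*sin(6^(1/4)*7^(3/4)*b/7) + C4*cos(6^(1/4)*7^(3/4)*b/7))*exp(6^(1/4)*7^(3/4)*b/7)


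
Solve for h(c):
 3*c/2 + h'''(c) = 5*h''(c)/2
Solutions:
 h(c) = C1 + C2*c + C3*exp(5*c/2) + c^3/10 + 3*c^2/25


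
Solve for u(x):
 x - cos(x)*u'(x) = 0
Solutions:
 u(x) = C1 + Integral(x/cos(x), x)


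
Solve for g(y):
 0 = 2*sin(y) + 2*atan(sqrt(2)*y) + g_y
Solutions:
 g(y) = C1 - 2*y*atan(sqrt(2)*y) + sqrt(2)*log(2*y^2 + 1)/2 + 2*cos(y)


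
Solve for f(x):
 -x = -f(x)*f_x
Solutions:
 f(x) = -sqrt(C1 + x^2)
 f(x) = sqrt(C1 + x^2)


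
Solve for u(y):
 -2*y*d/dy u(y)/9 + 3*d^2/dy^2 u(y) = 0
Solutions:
 u(y) = C1 + C2*erfi(sqrt(3)*y/9)


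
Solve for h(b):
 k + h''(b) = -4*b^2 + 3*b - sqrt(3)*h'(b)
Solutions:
 h(b) = C1 + C2*exp(-sqrt(3)*b) - 4*sqrt(3)*b^3/9 + sqrt(3)*b^2/2 + 4*b^2/3 - sqrt(3)*b*k/3 - 8*sqrt(3)*b/9 - b


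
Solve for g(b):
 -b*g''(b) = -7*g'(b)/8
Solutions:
 g(b) = C1 + C2*b^(15/8)
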